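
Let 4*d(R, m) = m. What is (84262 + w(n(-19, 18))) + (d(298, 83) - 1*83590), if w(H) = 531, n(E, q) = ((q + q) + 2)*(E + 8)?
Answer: 4895/4 ≈ 1223.8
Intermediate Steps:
n(E, q) = (2 + 2*q)*(8 + E) (n(E, q) = (2*q + 2)*(8 + E) = (2 + 2*q)*(8 + E))
d(R, m) = m/4
(84262 + w(n(-19, 18))) + (d(298, 83) - 1*83590) = (84262 + 531) + ((1/4)*83 - 1*83590) = 84793 + (83/4 - 83590) = 84793 - 334277/4 = 4895/4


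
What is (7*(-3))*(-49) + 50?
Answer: 1079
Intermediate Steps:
(7*(-3))*(-49) + 50 = -21*(-49) + 50 = 1029 + 50 = 1079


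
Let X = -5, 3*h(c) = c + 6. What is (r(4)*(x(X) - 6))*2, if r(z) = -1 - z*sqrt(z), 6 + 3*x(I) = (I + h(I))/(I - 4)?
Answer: 1268/9 ≈ 140.89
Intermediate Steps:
h(c) = 2 + c/3 (h(c) = (c + 6)/3 = (6 + c)/3 = 2 + c/3)
x(I) = -2 + (2 + 4*I/3)/(3*(-4 + I)) (x(I) = -2 + ((I + (2 + I/3))/(I - 4))/3 = -2 + ((2 + 4*I/3)/(-4 + I))/3 = -2 + (2 + 4*I/3)/(3*(-4 + I)))
r(z) = -1 - z**(3/2)
(r(4)*(x(X) - 6))*2 = ((-1 - 4**(3/2))*(2*(39 - 7*(-5))/(9*(-4 - 5)) - 6))*2 = ((-1 - 1*8)*((2/9)*(39 + 35)/(-9) - 6))*2 = ((-1 - 8)*((2/9)*(-1/9)*74 - 6))*2 = -9*(-148/81 - 6)*2 = -9*(-634/81)*2 = (634/9)*2 = 1268/9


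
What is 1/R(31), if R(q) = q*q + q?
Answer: 1/992 ≈ 0.0010081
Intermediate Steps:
R(q) = q + q² (R(q) = q² + q = q + q²)
1/R(31) = 1/(31*(1 + 31)) = 1/(31*32) = 1/992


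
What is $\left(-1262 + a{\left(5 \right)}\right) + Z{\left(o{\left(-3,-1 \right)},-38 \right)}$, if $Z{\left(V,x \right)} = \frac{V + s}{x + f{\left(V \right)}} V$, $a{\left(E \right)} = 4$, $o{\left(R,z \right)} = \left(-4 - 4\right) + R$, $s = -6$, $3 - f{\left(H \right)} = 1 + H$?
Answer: $- \frac{31637}{25} \approx -1265.5$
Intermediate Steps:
$f{\left(H \right)} = 2 - H$ ($f{\left(H \right)} = 3 - \left(1 + H\right) = 2 - H$)
$o{\left(R,z \right)} = -8 + R$
$Z{\left(V,x \right)} = \frac{V \left(-6 + V\right)}{2 + x - V}$ ($Z{\left(V,x \right)} = \frac{V - 6}{x - \left(-2 + V\right)} V = \frac{-6 + V}{2 + x - V} V = \frac{V \left(-6 + V\right)}{2 + x - V}$)
$\left(-1262 + a{\left(5 \right)}\right) + Z{\left(o{\left(-3,-1 \right)},-38 \right)} = \left(-1262 + 4\right) + \frac{\left(-8 - 3\right) \left(-6 - 11\right)}{2 - 38 - \left(-8 - 3\right)} = -1258 - \frac{11 \left(-6 - 11\right)}{2 - 38 - -11} = -1258 - 11 \frac{1}{2 - 38 + 11} \left(-17\right) = -1258 - 11 \frac{1}{-25} \left(-17\right) = -1258 - \left(- \frac{11}{25}\right) \left(-17\right) = -1258 - \frac{187}{25} = - \frac{31637}{25}$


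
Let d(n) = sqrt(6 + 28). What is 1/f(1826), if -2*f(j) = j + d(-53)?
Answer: -1826/1667121 + sqrt(34)/1667121 ≈ -0.0010918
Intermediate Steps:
d(n) = sqrt(34)
f(j) = -j/2 - sqrt(34)/2 (f(j) = -(j + sqrt(34))/2 = -j/2 - sqrt(34)/2)
1/f(1826) = 1/(-1/2*1826 - sqrt(34)/2) = 1/(-913 - sqrt(34)/2)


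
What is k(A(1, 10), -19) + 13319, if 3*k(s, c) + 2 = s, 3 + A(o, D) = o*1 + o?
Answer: 13318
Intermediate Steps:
A(o, D) = -3 + 2*o (A(o, D) = -3 + (o*1 + o) = -3 + (o + o) = -3 + 2*o)
k(s, c) = -⅔ + s/3
k(A(1, 10), -19) + 13319 = (-⅔ + (-3 + 2*1)/3) + 13319 = (-⅔ + (-3 + 2)/3) + 13319 = (-⅔ + (⅓)*(-1)) + 13319 = (-⅔ - ⅓) + 13319 = -1 + 13319 = 13318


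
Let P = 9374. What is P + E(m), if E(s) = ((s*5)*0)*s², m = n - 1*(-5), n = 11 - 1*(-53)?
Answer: 9374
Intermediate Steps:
n = 64 (n = 11 + 53 = 64)
m = 69 (m = 64 - 1*(-5) = 64 + 5 = 69)
E(s) = 0 (E(s) = ((5*s)*0)*s² = 0*s² = 0)
P + E(m) = 9374 + 0 = 9374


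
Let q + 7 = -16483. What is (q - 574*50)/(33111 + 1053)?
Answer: -22595/17082 ≈ -1.3227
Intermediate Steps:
q = -16490 (q = -7 - 16483 = -16490)
(q - 574*50)/(33111 + 1053) = (-16490 - 574*50)/(33111 + 1053) = (-16490 - 28700)/34164 = -45190*1/34164 = -22595/17082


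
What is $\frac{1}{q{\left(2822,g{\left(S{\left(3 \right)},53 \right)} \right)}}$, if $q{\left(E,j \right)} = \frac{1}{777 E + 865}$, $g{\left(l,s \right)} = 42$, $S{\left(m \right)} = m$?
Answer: $2193559$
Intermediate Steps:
$q{\left(E,j \right)} = \frac{1}{865 + 777 E}$
$\frac{1}{q{\left(2822,g{\left(S{\left(3 \right)},53 \right)} \right)}} = \frac{1}{\frac{1}{865 + 777 \cdot 2822}} = \frac{1}{\frac{1}{865 + 2192694}} = \frac{1}{\frac{1}{2193559}} = 2193559$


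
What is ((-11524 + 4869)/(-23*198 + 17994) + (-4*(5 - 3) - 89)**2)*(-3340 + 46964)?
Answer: 19700957519/48 ≈ 4.1044e+8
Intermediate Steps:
((-11524 + 4869)/(-23*198 + 17994) + (-4*(5 - 3) - 89)**2)*(-3340 + 46964) = (-6655/(-4554 + 17994) + (-4*2 - 89)**2)*43624 = (-6655/13440 + (-8 - 89)**2)*43624 = (-6655*1/13440 + (-97)**2)*43624 = (-1331/2688 + 9409)*43624 = (25290061/2688)*43624 = 19700957519/48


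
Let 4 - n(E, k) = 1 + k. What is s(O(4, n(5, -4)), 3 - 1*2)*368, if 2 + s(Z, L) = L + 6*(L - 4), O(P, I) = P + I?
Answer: -6992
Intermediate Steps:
n(E, k) = 3 - k (n(E, k) = 4 - (1 + k) = 4 + (-1 - k) = 3 - k)
O(P, I) = I + P
s(Z, L) = -26 + 7*L (s(Z, L) = -2 + (L + 6*(L - 4)) = -2 + (L + 6*(-4 + L)) = -2 + (L + (-24 + 6*L)) = -2 + (-24 + 7*L) = -26 + 7*L)
s(O(4, n(5, -4)), 3 - 1*2)*368 = (-26 + 7*(3 - 1*2))*368 = (-26 + 7*(3 - 2))*368 = (-26 + 7*1)*368 = (-26 + 7)*368 = -19*368 = -6992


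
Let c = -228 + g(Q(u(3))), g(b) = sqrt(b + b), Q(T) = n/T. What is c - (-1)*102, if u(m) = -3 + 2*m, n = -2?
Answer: -126 + 2*I*sqrt(3)/3 ≈ -126.0 + 1.1547*I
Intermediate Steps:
Q(T) = -2/T
g(b) = sqrt(2)*sqrt(b) (g(b) = sqrt(2*b) = sqrt(2)*sqrt(b))
c = -228 + 2*I*sqrt(3)/3 (c = -228 + sqrt(2)*sqrt(-2/(-3 + 2*3)) = -228 + sqrt(2)*sqrt(-2/(-3 + 6)) = -228 + sqrt(2)*sqrt(-2/3) = -228 + sqrt(2)*(I*sqrt(6)/3) = -228 + 2*I*sqrt(3)/3 ≈ -228.0 + 1.1547*I)
c - (-1)*102 = (-228 + 2*I*sqrt(3)/3) - (-1)*102 = (-228 + 2*I*sqrt(3)/3) - 1*(-102) = (-228 + 2*I*sqrt(3)/3) + 102 = -126 + 2*I*sqrt(3)/3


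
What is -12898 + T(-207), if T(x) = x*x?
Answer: 29951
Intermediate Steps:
T(x) = x**2
-12898 + T(-207) = -12898 + (-207)**2 = -12898 + 42849 = 29951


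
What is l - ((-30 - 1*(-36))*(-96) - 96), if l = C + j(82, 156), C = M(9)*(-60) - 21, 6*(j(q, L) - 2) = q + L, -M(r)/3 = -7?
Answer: -1702/3 ≈ -567.33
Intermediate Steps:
M(r) = 21 (M(r) = -3*(-7) = 21)
j(q, L) = 2 + L/6 + q/6 (j(q, L) = 2 + (q + L)/6 = 2 + (L + q)/6 = 2 + (L/6 + q/6) = 2 + L/6 + q/6)
C = -1281 (C = 21*(-60) - 21 = -1260 - 21 = -1281)
l = -3718/3 (l = -1281 + (2 + (⅙)*156 + (⅙)*82) = -1281 + (2 + 26 + 41/3) = -1281 + 125/3 = -3718/3 ≈ -1239.3)
l - ((-30 - 1*(-36))*(-96) - 96) = -3718/3 - ((-30 - 1*(-36))*(-96) - 96) = -3718/3 - ((-30 + 36)*(-96) - 96) = -3718/3 - (6*(-96) - 96) = -3718/3 - (-576 - 96) = -3718/3 - 1*(-672) = -3718/3 + 672 = -1702/3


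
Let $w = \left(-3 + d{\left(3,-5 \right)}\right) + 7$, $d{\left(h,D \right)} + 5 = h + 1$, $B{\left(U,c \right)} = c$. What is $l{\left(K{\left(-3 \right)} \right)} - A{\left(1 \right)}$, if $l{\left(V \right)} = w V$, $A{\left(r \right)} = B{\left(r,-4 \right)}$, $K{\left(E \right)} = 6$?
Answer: $22$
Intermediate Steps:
$d{\left(h,D \right)} = -4 + h$ ($d{\left(h,D \right)} = -5 + \left(h + 1\right) = -5 + \left(1 + h\right) = -4 + h$)
$w = 3$ ($w = \left(-3 + \left(-4 + 3\right)\right) + 7 = \left(-3 - 1\right) + 7 = -4 + 7 = 3$)
$A{\left(r \right)} = -4$
$l{\left(V \right)} = 3 V$
$l{\left(K{\left(-3 \right)} \right)} - A{\left(1 \right)} = 3 \cdot 6 - -4 = 18 + 4 = 22$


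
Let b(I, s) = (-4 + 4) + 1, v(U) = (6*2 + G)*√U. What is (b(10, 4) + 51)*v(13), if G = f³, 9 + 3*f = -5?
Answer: -125840*√13/27 ≈ -16805.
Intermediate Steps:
f = -14/3 (f = -3 + (⅓)*(-5) = -3 - 5/3 = -14/3 ≈ -4.6667)
G = -2744/27 (G = (-14/3)³ = -2744/27 ≈ -101.63)
v(U) = -2420*√U/27 (v(U) = (6*2 - 2744/27)*√U = (12 - 2744/27)*√U = -2420*√U/27)
b(I, s) = 1 (b(I, s) = 0 + 1 = 1)
(b(10, 4) + 51)*v(13) = (1 + 51)*(-2420*√13/27) = 52*(-2420*√13/27) = -125840*√13/27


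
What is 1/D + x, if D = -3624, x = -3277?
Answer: -11875849/3624 ≈ -3277.0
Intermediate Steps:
1/D + x = 1/(-3624) - 3277 = -1/3624 - 3277 = -11875849/3624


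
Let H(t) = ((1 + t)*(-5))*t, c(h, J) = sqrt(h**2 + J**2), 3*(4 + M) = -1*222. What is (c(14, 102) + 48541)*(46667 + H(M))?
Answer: 807576617 + 166370*sqrt(106) ≈ 8.0929e+8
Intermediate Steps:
M = -78 (M = -4 + (-1*222)/3 = -4 + (1/3)*(-222) = -4 - 74 = -78)
c(h, J) = sqrt(J**2 + h**2)
H(t) = t*(-5 - 5*t) (H(t) = (-5 - 5*t)*t = t*(-5 - 5*t))
(c(14, 102) + 48541)*(46667 + H(M)) = (sqrt(102**2 + 14**2) + 48541)*(46667 - 5*(-78)*(1 - 78)) = (sqrt(10404 + 196) + 48541)*(46667 - 5*(-78)*(-77)) = (sqrt(10600) + 48541)*(46667 - 30030) = (10*sqrt(106) + 48541)*16637 = (48541 + 10*sqrt(106))*16637 = 807576617 + 166370*sqrt(106)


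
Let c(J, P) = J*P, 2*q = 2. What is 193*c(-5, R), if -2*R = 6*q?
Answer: 2895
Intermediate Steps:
q = 1 (q = (1/2)*2 = 1)
R = -3 ≈ -3.0000
193*c(-5, R) = 193*(-5*(-3)) = 193*15 = 2895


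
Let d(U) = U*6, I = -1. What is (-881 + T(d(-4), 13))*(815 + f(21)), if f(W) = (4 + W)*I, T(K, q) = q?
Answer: -685720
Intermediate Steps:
d(U) = 6*U
f(W) = -4 - W (f(W) = (4 + W)*(-1) = -4 - W)
(-881 + T(d(-4), 13))*(815 + f(21)) = (-881 + 13)*(815 + (-4 - 1*21)) = -868*(815 + (-4 - 21)) = -868*(815 - 25) = -868*790 = -685720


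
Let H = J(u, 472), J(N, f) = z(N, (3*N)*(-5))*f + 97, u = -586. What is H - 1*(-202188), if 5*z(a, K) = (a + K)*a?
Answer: -2268149343/5 ≈ -4.5363e+8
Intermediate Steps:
z(a, K) = a*(K + a)/5 (z(a, K) = ((a + K)*a)/5 = ((K + a)*a)/5 = (a*(K + a))/5 = a*(K + a)/5)
J(N, f) = 97 - 14*f*N²/5 (J(N, f) = (N*((3*N)*(-5) + N)/5)*f + 97 = (N*(-15*N + N)/5)*f + 97 = (N*(-14*N)/5)*f + 97 = (-14*N²/5)*f + 97 = -14*f*N²/5 + 97 = 97 - 14*f*N²/5)
H = -2269160283/5 (H = 97 - 14/5*472*(-586)² = 97 - 14/5*472*343396 = 97 - 2269160768/5 = -2269160283/5 ≈ -4.5383e+8)
H - 1*(-202188) = -2269160283/5 - 1*(-202188) = -2269160283/5 + 202188 = -2268149343/5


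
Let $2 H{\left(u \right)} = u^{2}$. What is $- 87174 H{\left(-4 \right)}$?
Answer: $-697392$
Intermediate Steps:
$H{\left(u \right)} = \frac{u^{2}}{2}$
$- 87174 H{\left(-4 \right)} = - 87174 \frac{\left(-4\right)^{2}}{2} = - 87174 \cdot \frac{1}{2} \cdot 16 = \left(-87174\right) 8 = -697392$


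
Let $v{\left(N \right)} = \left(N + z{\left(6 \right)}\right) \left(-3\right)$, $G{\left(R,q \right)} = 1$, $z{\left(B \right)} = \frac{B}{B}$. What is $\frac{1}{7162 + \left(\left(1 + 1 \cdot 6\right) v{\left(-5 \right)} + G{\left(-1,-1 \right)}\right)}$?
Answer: $\frac{1}{7247} \approx 0.00013799$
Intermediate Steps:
$z{\left(B \right)} = 1$
$v{\left(N \right)} = -3 - 3 N$ ($v{\left(N \right)} = \left(N + 1\right) \left(-3\right) = \left(1 + N\right) \left(-3\right) = -3 - 3 N$)
$\frac{1}{7162 + \left(\left(1 + 1 \cdot 6\right) v{\left(-5 \right)} + G{\left(-1,-1 \right)}\right)} = \frac{1}{7162 + \left(\left(1 + 1 \cdot 6\right) \left(-3 - -15\right) + 1\right)} = \frac{1}{7162 + \left(\left(1 + 6\right) \left(-3 + 15\right) + 1\right)} = \frac{1}{7162 + \left(7 \cdot 12 + 1\right)} = \frac{1}{7162 + \left(84 + 1\right)} = \frac{1}{7162 + 85} = \frac{1}{7247}$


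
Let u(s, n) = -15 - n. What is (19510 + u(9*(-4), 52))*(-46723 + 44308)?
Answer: -46954845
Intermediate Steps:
(19510 + u(9*(-4), 52))*(-46723 + 44308) = (19510 + (-15 - 1*52))*(-46723 + 44308) = (19510 + (-15 - 52))*(-2415) = (19510 - 67)*(-2415) = 19443*(-2415) = -46954845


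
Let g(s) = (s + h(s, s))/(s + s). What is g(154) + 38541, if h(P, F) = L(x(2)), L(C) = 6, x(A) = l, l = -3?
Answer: 2967697/77 ≈ 38542.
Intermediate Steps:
x(A) = -3
h(P, F) = 6
g(s) = (6 + s)/(2*s) (g(s) = (s + 6)/(s + s) = (6 + s)/((2*s)) = (6 + s)*(1/(2*s)) = (6 + s)/(2*s))
g(154) + 38541 = (1/2)*(6 + 154)/154 + 38541 = (1/2)*(1/154)*160 + 38541 = 40/77 + 38541 = 2967697/77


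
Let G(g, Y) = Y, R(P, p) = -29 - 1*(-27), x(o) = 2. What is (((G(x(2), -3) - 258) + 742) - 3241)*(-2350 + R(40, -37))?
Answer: 6491520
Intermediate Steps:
R(P, p) = -2 (R(P, p) = -29 + 27 = -2)
(((G(x(2), -3) - 258) + 742) - 3241)*(-2350 + R(40, -37)) = (((-3 - 258) + 742) - 3241)*(-2350 - 2) = ((-261 + 742) - 3241)*(-2352) = (481 - 3241)*(-2352) = -2760*(-2352) = 6491520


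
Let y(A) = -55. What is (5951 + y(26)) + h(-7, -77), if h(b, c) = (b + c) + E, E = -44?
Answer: 5768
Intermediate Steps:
h(b, c) = -44 + b + c (h(b, c) = (b + c) - 44 = -44 + b + c)
(5951 + y(26)) + h(-7, -77) = (5951 - 55) + (-44 - 7 - 77) = 5896 - 128 = 5768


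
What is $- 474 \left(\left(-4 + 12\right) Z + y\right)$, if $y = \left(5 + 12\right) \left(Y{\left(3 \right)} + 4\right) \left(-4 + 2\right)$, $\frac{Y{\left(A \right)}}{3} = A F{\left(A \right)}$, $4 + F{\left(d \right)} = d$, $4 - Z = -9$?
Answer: $-129876$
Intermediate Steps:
$Z = 13$ ($Z = 4 - -9 = 4 + 9 = 13$)
$F{\left(d \right)} = -4 + d$
$Y{\left(A \right)} = 3 A \left(-4 + A\right)$
$y = 170$ ($y = \left(5 + 12\right) \left(3 \cdot 3 \left(-4 + 3\right) + 4\right) \left(-4 + 2\right) = 17 \left(3 \cdot 3 \left(-1\right) + 4\right) \left(-2\right) = 17 \left(-9 + 4\right) \left(-2\right) = 17 \left(\left(-5\right) \left(-2\right)\right) = 17 \cdot 10 = 170$)
$- 474 \left(\left(-4 + 12\right) Z + y\right) = - 474 \left(\left(-4 + 12\right) 13 + 170\right) = - 474 \left(8 \cdot 13 + 170\right) = - 474 \left(104 + 170\right) = \left(-474\right) 274 = -129876$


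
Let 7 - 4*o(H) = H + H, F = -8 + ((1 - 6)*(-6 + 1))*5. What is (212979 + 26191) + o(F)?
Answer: 956453/4 ≈ 2.3911e+5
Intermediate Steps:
F = 117 (F = -8 - 5*(-5)*5 = -8 + 25*5 = -8 + 125 = 117)
o(H) = 7/4 - H/2 (o(H) = 7/4 - (H + H)/4 = 7/4 - H/2)
(212979 + 26191) + o(F) = (212979 + 26191) + (7/4 - ½*117) = 239170 + (7/4 - 117/2) = 239170 - 227/4 = 956453/4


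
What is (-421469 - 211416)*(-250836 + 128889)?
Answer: 77178427095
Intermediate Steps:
(-421469 - 211416)*(-250836 + 128889) = -632885*(-121947) = 77178427095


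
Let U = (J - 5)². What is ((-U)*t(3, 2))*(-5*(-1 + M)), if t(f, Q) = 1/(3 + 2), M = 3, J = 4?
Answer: 2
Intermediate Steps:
U = 1 (U = (4 - 5)² = (-1)² = 1)
t(f, Q) = ⅕ (t(f, Q) = 1/5 = ⅕)
((-U)*t(3, 2))*(-5*(-1 + M)) = (-1*1*(⅕))*(-5*(-1 + 3)) = (-1*⅕)*(-5*2) = -⅕*(-10) = 2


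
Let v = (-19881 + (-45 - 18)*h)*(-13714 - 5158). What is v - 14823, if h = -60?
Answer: 303843249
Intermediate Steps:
v = 303858072 (v = (-19881 + (-45 - 18)*(-60))*(-13714 - 5158) = (-19881 - 63*(-60))*(-18872) = (-19881 + 3780)*(-18872) = -16101*(-18872) = 303858072)
v - 14823 = 303858072 - 14823 = 303843249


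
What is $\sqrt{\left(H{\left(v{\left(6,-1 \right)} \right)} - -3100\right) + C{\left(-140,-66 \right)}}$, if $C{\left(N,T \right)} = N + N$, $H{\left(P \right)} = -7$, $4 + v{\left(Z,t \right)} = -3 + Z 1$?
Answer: $\sqrt{2813} \approx 53.038$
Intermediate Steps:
$v{\left(Z,t \right)} = -7 + Z$ ($v{\left(Z,t \right)} = -4 + \left(-3 + Z 1\right) = -4 + \left(-3 + Z\right) = -7 + Z$)
$C{\left(N,T \right)} = 2 N$
$\sqrt{\left(H{\left(v{\left(6,-1 \right)} \right)} - -3100\right) + C{\left(-140,-66 \right)}} = \sqrt{\left(-7 - -3100\right) + 2 \left(-140\right)} = \sqrt{\left(-7 + 3100\right) - 280} = \sqrt{3093 - 280} = \sqrt{2813}$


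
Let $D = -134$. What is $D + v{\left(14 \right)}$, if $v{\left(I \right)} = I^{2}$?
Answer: $62$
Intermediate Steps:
$D + v{\left(14 \right)} = -134 + 14^{2} = -134 + 196 = 62$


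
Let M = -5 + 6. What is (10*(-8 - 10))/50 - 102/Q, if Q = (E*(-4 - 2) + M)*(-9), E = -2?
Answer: -532/195 ≈ -2.7282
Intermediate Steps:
M = 1
Q = -117 (Q = (-2*(-4 - 2) + 1)*(-9) = (-2*(-6) + 1)*(-9) = (12 + 1)*(-9) = 13*(-9) = -117)
(10*(-8 - 10))/50 - 102/Q = (10*(-8 - 10))/50 - 102/(-117) = (10*(-18))*(1/50) - 102*(-1/117) = -180*1/50 + 34/39 = -18/5 + 34/39 = -532/195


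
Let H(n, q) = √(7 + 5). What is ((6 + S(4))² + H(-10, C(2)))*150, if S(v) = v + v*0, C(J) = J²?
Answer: 15000 + 300*√3 ≈ 15520.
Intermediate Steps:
H(n, q) = 2*√3 (H(n, q) = √12 = 2*√3)
S(v) = v (S(v) = v + 0 = v)
((6 + S(4))² + H(-10, C(2)))*150 = ((6 + 4)² + 2*√3)*150 = (10² + 2*√3)*150 = (100 + 2*√3)*150 = 15000 + 300*√3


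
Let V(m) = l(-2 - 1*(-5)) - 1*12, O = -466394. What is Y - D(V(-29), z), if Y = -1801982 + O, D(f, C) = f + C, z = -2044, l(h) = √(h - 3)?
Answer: -2266320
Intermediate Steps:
l(h) = √(-3 + h)
V(m) = -12 (V(m) = √(-3 + (-2 - 1*(-5))) - 1*12 = √(-3 + (-2 + 5)) - 12 = √(-3 + 3) - 12 = √0 - 12 = 0 - 12 = -12)
D(f, C) = C + f
Y = -2268376 (Y = -1801982 - 466394 = -2268376)
Y - D(V(-29), z) = -2268376 - (-2044 - 12) = -2268376 - 1*(-2056) = -2268376 + 2056 = -2266320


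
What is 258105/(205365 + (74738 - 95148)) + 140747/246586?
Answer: 17935388183/9121462726 ≈ 1.9663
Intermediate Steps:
258105/(205365 + (74738 - 95148)) + 140747/246586 = 258105/(205365 - 20410) + 140747*(1/246586) = 258105/184955 + 140747/246586 = 258105*(1/184955) + 140747/246586 = 51621/36991 + 140747/246586 = 17935388183/9121462726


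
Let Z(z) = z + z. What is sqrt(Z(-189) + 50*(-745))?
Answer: 2*I*sqrt(9407) ≈ 193.98*I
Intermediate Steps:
Z(z) = 2*z
sqrt(Z(-189) + 50*(-745)) = sqrt(2*(-189) + 50*(-745)) = sqrt(-378 - 37250) = sqrt(-37628) = 2*I*sqrt(9407)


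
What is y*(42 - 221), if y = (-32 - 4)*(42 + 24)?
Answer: 425304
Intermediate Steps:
y = -2376 (y = -36*66 = -2376)
y*(42 - 221) = -2376*(42 - 221) = -2376*(-179) = 425304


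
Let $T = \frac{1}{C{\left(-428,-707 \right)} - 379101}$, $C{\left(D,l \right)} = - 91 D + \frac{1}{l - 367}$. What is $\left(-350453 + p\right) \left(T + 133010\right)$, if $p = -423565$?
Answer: $- \frac{5372988388554623544}{52189189} \approx -1.0295 \cdot 10^{11}$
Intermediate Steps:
$C{\left(D,l \right)} = \frac{1}{-367 + l} - 91 D$ ($C{\left(D,l \right)} = - 91 D + \frac{1}{-367 + l} = \frac{1}{-367 + l} - 91 D$)
$T = - \frac{1074}{365324323}$ ($T = \frac{1}{\frac{1 + 33397 \left(-428\right) - \left(-38948\right) \left(-707\right)}{-367 - 707} - 379101} = \frac{1}{\frac{1 - 14293916 - 27536236}{-1074} - 379101} = \frac{1}{\left(- \frac{1}{1074}\right) \left(-41830151\right) - 379101} = \frac{1}{\frac{41830151}{1074} - 379101} = \frac{1}{- \frac{365324323}{1074}} = - \frac{1074}{365324323} \approx -2.9399 \cdot 10^{-6}$)
$\left(-350453 + p\right) \left(T + 133010\right) = \left(-350453 - 423565\right) \left(- \frac{1074}{365324323} + 133010\right) = \left(-774018\right) \frac{48591788201156}{365324323} = - \frac{5372988388554623544}{52189189}$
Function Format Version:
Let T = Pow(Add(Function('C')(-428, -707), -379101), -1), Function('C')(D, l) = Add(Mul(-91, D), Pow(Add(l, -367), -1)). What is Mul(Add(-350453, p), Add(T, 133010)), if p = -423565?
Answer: Rational(-5372988388554623544, 52189189) ≈ -1.0295e+11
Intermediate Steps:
Function('C')(D, l) = Add(Pow(Add(-367, l), -1), Mul(-91, D)) (Function('C')(D, l) = Add(Mul(-91, D), Pow(Add(-367, l), -1)) = Add(Pow(Add(-367, l), -1), Mul(-91, D)))
T = Rational(-1074, 365324323) (T = Pow(Add(Mul(Pow(Add(-367, -707), -1), Add(1, Mul(33397, -428), Mul(-91, -428, -707))), -379101), -1) = Pow(Add(Mul(Pow(-1074, -1), Add(1, -14293916, -27536236)), -379101), -1) = Pow(Add(Mul(Rational(-1, 1074), -41830151), -379101), -1) = Pow(Add(Rational(41830151, 1074), -379101), -1) = Pow(Rational(-365324323, 1074), -1) = Rational(-1074, 365324323) ≈ -2.9399e-6)
Mul(Add(-350453, p), Add(T, 133010)) = Mul(Add(-350453, -423565), Add(Rational(-1074, 365324323), 133010)) = Mul(-774018, Rational(48591788201156, 365324323)) = Rational(-5372988388554623544, 52189189)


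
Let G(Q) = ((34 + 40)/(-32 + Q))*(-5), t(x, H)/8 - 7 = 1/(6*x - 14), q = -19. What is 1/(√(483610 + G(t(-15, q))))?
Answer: √467737469/15039790 ≈ 0.0014380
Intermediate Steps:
t(x, H) = 56 + 8/(-14 + 6*x) (t(x, H) = 56 + 8/(6*x - 14) = 56 + 8/(-14 + 6*x))
G(Q) = -370/(-32 + Q) (G(Q) = (74/(-32 + Q))*(-5) = -370/(-32 + Q))
1/(√(483610 + G(t(-15, q)))) = 1/(√(483610 - 370/(-32 + 4*(-97 + 42*(-15))/(-7 + 3*(-15))))) = 1/(√(483610 - 370/(-32 + 4*(-97 - 630)/(-7 - 45)))) = 1/(√(483610 - 370/(-32 + 4*(-727)/(-52)))) = 1/(√(483610 - 370/(-32 + 4*(-1/52)*(-727)))) = 1/(√(483610 - 370/(-32 + 727/13))) = 1/(√(483610 - 370/311/13)) = 1/(√(483610 - 370*13/311)) = 1/(√(483610 - 4810/311)) = 1/(√(150397900/311)) = 1/(10*√467737469/311) = √467737469/15039790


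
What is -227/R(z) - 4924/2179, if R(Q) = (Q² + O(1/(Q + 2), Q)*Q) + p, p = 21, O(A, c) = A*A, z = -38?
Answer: -4994880308/2068526879 ≈ -2.4147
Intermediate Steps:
O(A, c) = A²
R(Q) = 21 + Q² + Q/(2 + Q)² (R(Q) = (Q² + (1/(Q + 2))²*Q) + 21 = (Q² + (1/(2 + Q))²*Q) + 21 = (Q² + Q/(2 + Q)²) + 21 = 21 + Q² + Q/(2 + Q)²)
-227/R(z) - 4924/2179 = -227/(21 + (-38)² - 38/(2 - 38)²) - 4924/2179 = -227/(21 + 1444 - 38/(-36)²) - 4924*1/2179 = -227/(21 + 1444 - 38*1/1296) - 4924/2179 = -227/(21 + 1444 - 19/648) - 4924/2179 = -227/949301/648 - 4924/2179 = -227*648/949301 - 4924/2179 = -147096/949301 - 4924/2179 = -4994880308/2068526879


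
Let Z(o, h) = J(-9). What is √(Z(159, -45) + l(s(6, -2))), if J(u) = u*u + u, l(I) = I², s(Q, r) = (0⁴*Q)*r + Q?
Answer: 6*√3 ≈ 10.392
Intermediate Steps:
s(Q, r) = Q (s(Q, r) = (0*Q)*r + Q = 0*r + Q = 0 + Q = Q)
J(u) = u + u² (J(u) = u² + u = u + u²)
Z(o, h) = 72 (Z(o, h) = -9*(1 - 9) = -9*(-8) = 72)
√(Z(159, -45) + l(s(6, -2))) = √(72 + 6²) = √(72 + 36) = √108 = 6*√3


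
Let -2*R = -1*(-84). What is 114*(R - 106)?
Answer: -16872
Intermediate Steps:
R = -42 (R = -(-1)*(-84)/2 = -½*84 = -42)
114*(R - 106) = 114*(-42 - 106) = 114*(-148) = -16872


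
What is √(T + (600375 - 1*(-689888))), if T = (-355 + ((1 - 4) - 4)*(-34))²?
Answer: 4*√81497 ≈ 1141.9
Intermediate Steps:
T = 13689 (T = (-355 + (-3 - 4)*(-34))² = (-355 - 7*(-34))² = (-355 + 238)² = (-117)² = 13689)
√(T + (600375 - 1*(-689888))) = √(13689 + (600375 - 1*(-689888))) = √(13689 + (600375 + 689888)) = √(13689 + 1290263) = √1303952 = 4*√81497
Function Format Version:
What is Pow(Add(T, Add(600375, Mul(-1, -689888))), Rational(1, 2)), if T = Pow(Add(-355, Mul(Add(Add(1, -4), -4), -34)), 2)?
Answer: Mul(4, Pow(81497, Rational(1, 2))) ≈ 1141.9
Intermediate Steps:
T = 13689 (T = Pow(Add(-355, Mul(Add(-3, -4), -34)), 2) = Pow(Add(-355, Mul(-7, -34)), 2) = Pow(Add(-355, 238), 2) = Pow(-117, 2) = 13689)
Pow(Add(T, Add(600375, Mul(-1, -689888))), Rational(1, 2)) = Pow(Add(13689, Add(600375, Mul(-1, -689888))), Rational(1, 2)) = Pow(Add(13689, Add(600375, 689888)), Rational(1, 2)) = Pow(Add(13689, 1290263), Rational(1, 2)) = Pow(1303952, Rational(1, 2)) = Mul(4, Pow(81497, Rational(1, 2)))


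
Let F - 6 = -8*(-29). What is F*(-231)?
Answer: -54978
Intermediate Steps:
F = 238 (F = 6 - 8*(-29) = 6 + 232 = 238)
F*(-231) = 238*(-231) = -54978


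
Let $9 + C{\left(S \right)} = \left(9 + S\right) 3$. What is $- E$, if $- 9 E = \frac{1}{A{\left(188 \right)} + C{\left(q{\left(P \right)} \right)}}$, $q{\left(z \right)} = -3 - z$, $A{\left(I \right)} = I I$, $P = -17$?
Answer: $\frac{1}{318636} \approx 3.1384 \cdot 10^{-6}$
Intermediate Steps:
$A{\left(I \right)} = I^{2}$
$C{\left(S \right)} = 18 + 3 S$ ($C{\left(S \right)} = -9 + \left(9 + S\right) 3 = -9 + \left(27 + 3 S\right) = 18 + 3 S$)
$E = - \frac{1}{318636}$ ($E = - \frac{1}{9 \left(188^{2} + \left(18 + 3 \left(-3 - -17\right)\right)\right)} = - \frac{1}{9 \left(35344 + \left(18 + 3 \left(-3 + 17\right)\right)\right)} = - \frac{1}{9 \left(35344 + \left(18 + 3 \cdot 14\right)\right)} = - \frac{1}{9 \left(35344 + \left(18 + 42\right)\right)} = - \frac{1}{9 \left(35344 + 60\right)} = - \frac{1}{9 \cdot 35404} = \left(- \frac{1}{9}\right) \frac{1}{35404} = - \frac{1}{318636} \approx -3.1384 \cdot 10^{-6}$)
$- E = \left(-1\right) \left(- \frac{1}{318636}\right) = \frac{1}{318636}$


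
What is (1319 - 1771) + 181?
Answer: -271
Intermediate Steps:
(1319 - 1771) + 181 = -452 + 181 = -271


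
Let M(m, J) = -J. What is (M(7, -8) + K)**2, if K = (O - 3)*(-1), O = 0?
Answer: 121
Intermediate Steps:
K = 3 (K = (0 - 3)*(-1) = -3*(-1) = 3)
(M(7, -8) + K)**2 = (-1*(-8) + 3)**2 = (8 + 3)**2 = 11**2 = 121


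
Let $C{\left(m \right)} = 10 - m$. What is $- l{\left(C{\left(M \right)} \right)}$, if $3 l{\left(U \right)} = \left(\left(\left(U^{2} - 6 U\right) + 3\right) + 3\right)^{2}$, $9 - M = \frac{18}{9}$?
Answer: $-3$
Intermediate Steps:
$M = 7$ ($M = 9 - \frac{18}{9} = 9 - 18 \cdot \frac{1}{9} = 9 - 2 = 7$)
$l{\left(U \right)} = \frac{\left(6 + U^{2} - 6 U\right)^{2}}{3}$ ($l{\left(U \right)} = \frac{\left(\left(\left(U^{2} - 6 U\right) + 3\right) + 3\right)^{2}}{3} = \frac{\left(\left(3 + U^{2} - 6 U\right) + 3\right)^{2}}{3} = \frac{\left(6 + U^{2} - 6 U\right)^{2}}{3}$)
$- l{\left(C{\left(M \right)} \right)} = - \frac{\left(6 + \left(10 - 7\right)^{2} - 6 \left(10 - 7\right)\right)^{2}}{3} = - \frac{\left(6 + 3^{2} - 18\right)^{2}}{3} = - \frac{\left(6 + 9 - 18\right)^{2}}{3} = - \frac{\left(-3\right)^{2}}{3} = - \frac{9}{3} = \left(-1\right) 3 = -3$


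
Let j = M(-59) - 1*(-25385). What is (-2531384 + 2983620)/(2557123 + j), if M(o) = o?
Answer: 452236/2582449 ≈ 0.17512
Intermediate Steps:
j = 25326 (j = -59 - 1*(-25385) = -59 + 25385 = 25326)
(-2531384 + 2983620)/(2557123 + j) = (-2531384 + 2983620)/(2557123 + 25326) = 452236/2582449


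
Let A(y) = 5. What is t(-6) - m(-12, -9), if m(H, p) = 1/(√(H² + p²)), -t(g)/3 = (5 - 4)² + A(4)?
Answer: -271/15 ≈ -18.067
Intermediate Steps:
t(g) = -18 (t(g) = -3*((5 - 4)² + 5) = -3*(1² + 5) = -3*(1 + 5) = -3*6 = -18)
m(H, p) = (H² + p²)^(-½)
t(-6) - m(-12, -9) = -18 - 1/√((-12)² + (-9)²) = -18 - 1/√(144 + 81) = -18 - 1/√225 = -18 - 1*1/15 = -18 - 1/15 = -271/15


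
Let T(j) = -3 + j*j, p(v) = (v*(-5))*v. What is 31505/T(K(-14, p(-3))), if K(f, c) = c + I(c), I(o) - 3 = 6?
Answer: 31505/1293 ≈ 24.366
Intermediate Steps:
I(o) = 9 (I(o) = 3 + 6 = 9)
p(v) = -5*v² (p(v) = (-5*v)*v = -5*v²)
K(f, c) = 9 + c (K(f, c) = c + 9 = 9 + c)
T(j) = -3 + j²
31505/T(K(-14, p(-3))) = 31505/(-3 + (9 - 5*(-3)²)²) = 31505/(-3 + (9 - 5*9)²) = 31505/(-3 + (9 - 45)²) = 31505/(-3 + (-36)²) = 31505/(-3 + 1296) = 31505/1293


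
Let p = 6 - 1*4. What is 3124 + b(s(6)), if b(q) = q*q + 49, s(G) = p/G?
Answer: 28558/9 ≈ 3173.1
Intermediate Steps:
p = 2 (p = 6 - 4 = 2)
s(G) = 2/G
b(q) = 49 + q² (b(q) = q² + 49 = 49 + q²)
3124 + b(s(6)) = 3124 + (49 + (2/6)²) = 3124 + (49 + (2*(⅙))²) = 3124 + (49 + (⅓)²) = 3124 + (49 + ⅑) = 3124 + 442/9 = 28558/9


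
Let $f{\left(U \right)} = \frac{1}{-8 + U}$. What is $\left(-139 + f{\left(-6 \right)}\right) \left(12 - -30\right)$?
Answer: $-5841$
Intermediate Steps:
$\left(-139 + f{\left(-6 \right)}\right) \left(12 - -30\right) = \left(-139 + \frac{1}{-8 - 6}\right) \left(12 - -30\right) = \left(-139 + \frac{1}{-14}\right) \left(12 + 30\right) = \left(-139 - \frac{1}{14}\right) 42 = \left(- \frac{1947}{14}\right) 42 = -5841$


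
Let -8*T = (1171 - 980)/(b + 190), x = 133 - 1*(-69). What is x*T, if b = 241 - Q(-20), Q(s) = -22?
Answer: -19291/1812 ≈ -10.646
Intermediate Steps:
x = 202 (x = 133 + 69 = 202)
b = 263 (b = 241 - 1*(-22) = 241 + 22 = 263)
T = -191/3624 (T = -(1171 - 980)/(8*(263 + 190)) = -191/(8*453) = -⅛*191/453 = -191/3624 ≈ -0.052704)
x*T = 202*(-191/3624) = -19291/1812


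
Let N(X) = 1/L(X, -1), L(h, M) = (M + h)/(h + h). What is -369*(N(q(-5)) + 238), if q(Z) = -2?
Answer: -88314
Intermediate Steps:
L(h, M) = (M + h)/(2*h) (L(h, M) = (M + h)/((2*h)) = (M + h)*(1/(2*h)) = (M + h)/(2*h))
N(X) = 2*X/(-1 + X) (N(X) = 1/((-1 + X)/(2*X)) = 2*X/(-1 + X))
-369*(N(q(-5)) + 238) = -369*(2*(-2)/(-1 - 2) + 238) = -369*(2*(-2)/(-3) + 238) = -369*(2*(-2)*(-⅓) + 238) = -369*(4/3 + 238) = -369*718/3 = -88314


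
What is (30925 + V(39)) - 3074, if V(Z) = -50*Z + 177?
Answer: 26078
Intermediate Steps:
V(Z) = 177 - 50*Z
(30925 + V(39)) - 3074 = (30925 + (177 - 50*39)) - 3074 = (30925 + (177 - 1950)) - 3074 = (30925 - 1773) - 3074 = 29152 - 3074 = 26078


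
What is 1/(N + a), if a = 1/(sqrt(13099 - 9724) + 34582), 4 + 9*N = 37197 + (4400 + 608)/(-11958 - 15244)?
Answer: 74052929102790005055891/306026330882651884426310674 + 224759449215*sqrt(15)/306026330882651884426310674 ≈ 0.00024198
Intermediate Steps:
N = 505859489/122409 (N = -4/9 + (37197 + (4400 + 608)/(-11958 - 15244))/9 = -4/9 + (37197 + 5008/(-27202))/9 = -4/9 + (37197 + 5008*(-1/27202))/9 = -4/9 + (37197 - 2504/13601)/9 = -4/9 + (1/9)*(505913893/13601) = -4/9 + 505913893/122409 = 505859489/122409 ≈ 4132.5)
a = 1/(34582 + 15*sqrt(15)) (a = 1/(sqrt(3375) + 34582) = 1/(15*sqrt(15) + 34582) = 1/(34582 + 15*sqrt(15)) ≈ 2.8868e-5)
1/(N + a) = 1/(505859489/122409 + (34582/1195911349 - 15*sqrt(15)/1195911349)) = 1/(604963108127588699/146390312319741 - 15*sqrt(15)/1195911349)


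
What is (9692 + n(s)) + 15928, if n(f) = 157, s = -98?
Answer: 25777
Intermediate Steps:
(9692 + n(s)) + 15928 = (9692 + 157) + 15928 = 9849 + 15928 = 25777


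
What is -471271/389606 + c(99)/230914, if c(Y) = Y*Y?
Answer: -26251135822/22491369971 ≈ -1.1672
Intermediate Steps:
c(Y) = Y²
-471271/389606 + c(99)/230914 = -471271/389606 + 99²/230914 = -471271*1/389606 + 9801*(1/230914) = -471271/389606 + 9801/230914 = -26251135822/22491369971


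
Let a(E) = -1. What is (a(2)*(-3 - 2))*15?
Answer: 75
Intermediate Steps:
(a(2)*(-3 - 2))*15 = -(-3 - 2)*15 = -1*(-5)*15 = 5*15 = 75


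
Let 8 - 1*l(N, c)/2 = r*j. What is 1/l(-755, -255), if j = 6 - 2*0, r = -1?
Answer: 1/28 ≈ 0.035714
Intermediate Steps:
j = 6 (j = 6 + 0 = 6)
l(N, c) = 28 (l(N, c) = 16 - (-2)*6 = 16 - 2*(-6) = 16 + 12 = 28)
1/l(-755, -255) = 1/28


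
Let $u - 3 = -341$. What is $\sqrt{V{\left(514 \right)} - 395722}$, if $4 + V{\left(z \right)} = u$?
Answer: $4 i \sqrt{24754} \approx 629.34 i$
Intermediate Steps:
$u = -338$ ($u = 3 - 341 = -338$)
$V{\left(z \right)} = -342$ ($V{\left(z \right)} = -4 - 338 = -342$)
$\sqrt{V{\left(514 \right)} - 395722} = \sqrt{-342 - 395722} = \sqrt{-396064} = 4 i \sqrt{24754}$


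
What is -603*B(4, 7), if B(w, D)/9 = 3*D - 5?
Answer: -86832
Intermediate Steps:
B(w, D) = -45 + 27*D (B(w, D) = 9*(3*D - 5) = 9*(-5 + 3*D) = -45 + 27*D)
-603*B(4, 7) = -603*(-45 + 27*7) = -603*(-45 + 189) = -603*144 = -86832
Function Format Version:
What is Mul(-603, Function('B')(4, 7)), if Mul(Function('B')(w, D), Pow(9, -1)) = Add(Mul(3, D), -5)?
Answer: -86832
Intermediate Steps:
Function('B')(w, D) = Add(-45, Mul(27, D)) (Function('B')(w, D) = Mul(9, Add(Mul(3, D), -5)) = Mul(9, Add(-5, Mul(3, D))) = Add(-45, Mul(27, D)))
Mul(-603, Function('B')(4, 7)) = Mul(-603, Add(-45, Mul(27, 7))) = Mul(-603, Add(-45, 189)) = Mul(-603, 144) = -86832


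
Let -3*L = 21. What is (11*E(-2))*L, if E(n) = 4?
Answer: -308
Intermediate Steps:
L = -7 (L = -1/3*21 = -7)
(11*E(-2))*L = (11*4)*(-7) = 44*(-7) = -308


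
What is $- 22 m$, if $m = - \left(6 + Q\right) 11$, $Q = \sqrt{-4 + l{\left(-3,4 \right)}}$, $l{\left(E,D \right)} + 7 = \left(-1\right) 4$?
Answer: $1452 + 242 i \sqrt{15} \approx 1452.0 + 937.26 i$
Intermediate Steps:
$l{\left(E,D \right)} = -11$ ($l{\left(E,D \right)} = -7 - 4 = -11$)
$Q = i \sqrt{15}$ ($Q = \sqrt{-4 - 11} = \sqrt{-15} = i \sqrt{15} \approx 3.873 i$)
$m = -66 - 11 i \sqrt{15}$ ($m = - \left(6 + i \sqrt{15}\right) 11 = - (66 + 11 i \sqrt{15}) = -66 - 11 i \sqrt{15} \approx -66.0 - 42.603 i$)
$- 22 m = - 22 \left(-66 - 11 i \sqrt{15}\right) = 1452 + 242 i \sqrt{15}$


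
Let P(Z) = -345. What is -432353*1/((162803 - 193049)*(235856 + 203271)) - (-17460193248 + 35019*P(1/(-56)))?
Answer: 232063875236394439679/13281835242 ≈ 1.7472e+10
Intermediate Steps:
-432353*1/((162803 - 193049)*(235856 + 203271)) - (-17460193248 + 35019*P(1/(-56))) = -432353*1/((162803 - 193049)*(235856 + 203271)) - 35019/(1/(-498592 - 345)) = -432353/(439127*(-30246)) - 35019/(1/(-498937)) = -432353/(-13281835242) - 35019/(-1/498937) = -432353*(-1/13281835242) - 35019*(-498937) = 432353/13281835242 + 17472274803 = 232063875236394439679/13281835242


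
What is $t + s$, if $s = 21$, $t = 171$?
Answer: $192$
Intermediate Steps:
$t + s = 171 + 21 = 192$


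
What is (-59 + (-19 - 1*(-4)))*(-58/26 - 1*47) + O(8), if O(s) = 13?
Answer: 47529/13 ≈ 3656.1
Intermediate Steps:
(-59 + (-19 - 1*(-4)))*(-58/26 - 1*47) + O(8) = (-59 + (-19 - 1*(-4)))*(-58/26 - 1*47) + 13 = (-59 + (-19 + 4))*(-58*1/26 - 47) + 13 = (-59 - 15)*(-29/13 - 47) + 13 = -74*(-640/13) + 13 = 47360/13 + 13 = 47529/13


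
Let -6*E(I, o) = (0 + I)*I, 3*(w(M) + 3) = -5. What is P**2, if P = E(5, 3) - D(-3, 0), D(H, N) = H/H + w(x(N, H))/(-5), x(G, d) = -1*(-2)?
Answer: 3721/100 ≈ 37.210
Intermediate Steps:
x(G, d) = 2
w(M) = -14/3 (w(M) = -3 + (1/3)*(-5) = -3 - 5/3 = -14/3)
E(I, o) = -I**2/6 (E(I, o) = -(0 + I)*I/6 = -I*I/6 = -I**2/6)
D(H, N) = 29/15 (D(H, N) = H/H - 14/3/(-5) = 1 - 14/3*(-1/5) = 1 + 14/15 = 29/15)
P = -61/10 (P = -1/6*5**2 - 1*29/15 = -1/6*25 - 29/15 = -25/6 - 29/15 = -61/10 ≈ -6.1000)
P**2 = (-61/10)**2 = 3721/100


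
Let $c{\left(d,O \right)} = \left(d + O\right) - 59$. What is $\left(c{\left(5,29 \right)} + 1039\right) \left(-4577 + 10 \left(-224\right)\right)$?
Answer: $-6912438$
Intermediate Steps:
$c{\left(d,O \right)} = -59 + O + d$ ($c{\left(d,O \right)} = \left(O + d\right) - 59 = -59 + O + d$)
$\left(c{\left(5,29 \right)} + 1039\right) \left(-4577 + 10 \left(-224\right)\right) = \left(\left(-59 + 29 + 5\right) + 1039\right) \left(-4577 + 10 \left(-224\right)\right) = \left(-25 + 1039\right) \left(-4577 - 2240\right) = 1014 \left(-6817\right) = -6912438$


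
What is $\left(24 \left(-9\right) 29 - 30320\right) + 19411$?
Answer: $-17173$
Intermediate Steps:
$\left(24 \left(-9\right) 29 - 30320\right) + 19411 = \left(\left(-216\right) 29 - 30320\right) + 19411 = \left(-6264 - 30320\right) + 19411 = -36584 + 19411 = -17173$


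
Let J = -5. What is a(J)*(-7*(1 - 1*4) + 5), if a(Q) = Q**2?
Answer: 650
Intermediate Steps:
a(J)*(-7*(1 - 1*4) + 5) = (-5)**2*(-7*(1 - 1*4) + 5) = 25*(-7*(1 - 4) + 5) = 25*(-7*(-3) + 5) = 25*(21 + 5) = 25*26 = 650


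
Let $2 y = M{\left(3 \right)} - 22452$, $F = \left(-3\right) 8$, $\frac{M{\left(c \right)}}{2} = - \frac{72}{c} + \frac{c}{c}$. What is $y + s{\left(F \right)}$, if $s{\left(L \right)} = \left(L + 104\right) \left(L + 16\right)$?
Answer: $-11889$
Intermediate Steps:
$M{\left(c \right)} = 2 - \frac{144}{c}$ ($M{\left(c \right)} = 2 \left(- \frac{72}{c} + \frac{c}{c}\right) = 2 \left(- \frac{72}{c} + 1\right) = 2 \left(1 - \frac{72}{c}\right) = 2 - \frac{144}{c}$)
$F = -24$
$s{\left(L \right)} = \left(16 + L\right) \left(104 + L\right)$ ($s{\left(L \right)} = \left(104 + L\right) \left(16 + L\right) = \left(16 + L\right) \left(104 + L\right)$)
$y = -11249$ ($y = \frac{\left(2 - \frac{144}{3}\right) - 22452}{2} = \frac{\left(2 - 48\right) - 22452}{2} = \frac{-46 - 22452}{2} = \frac{1}{2} \left(-22498\right) = -11249$)
$y + s{\left(F \right)} = -11249 + \left(1664 + \left(-24\right)^{2} + 120 \left(-24\right)\right) = -11249 + \left(1664 + 576 - 2880\right) = -11249 - 640 = -11889$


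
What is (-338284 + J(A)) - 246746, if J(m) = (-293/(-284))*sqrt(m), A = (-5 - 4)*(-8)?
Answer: -585030 + 879*sqrt(2)/142 ≈ -5.8502e+5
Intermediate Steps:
A = 72 (A = -9*(-8) = 72)
J(m) = 293*sqrt(m)/284 (J(m) = (-293*(-1/284))*sqrt(m) = 293*sqrt(m)/284)
(-338284 + J(A)) - 246746 = (-338284 + 293*sqrt(72)/284) - 246746 = (-338284 + 293*(6*sqrt(2))/284) - 246746 = (-338284 + 879*sqrt(2)/142) - 246746 = -585030 + 879*sqrt(2)/142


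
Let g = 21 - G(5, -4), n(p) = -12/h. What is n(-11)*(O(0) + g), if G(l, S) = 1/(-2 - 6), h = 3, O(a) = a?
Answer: -169/2 ≈ -84.500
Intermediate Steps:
G(l, S) = -1/8 (G(l, S) = 1/(-8) = -1/8)
n(p) = -4 (n(p) = -12/3 = -12*1/3 = -4)
g = 169/8 (g = 21 - 1*(-1/8) = 21 + 1/8 = 169/8 ≈ 21.125)
n(-11)*(O(0) + g) = -4*(0 + 169/8) = -4*169/8 = -169/2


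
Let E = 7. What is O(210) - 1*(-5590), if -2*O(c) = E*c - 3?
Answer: 9713/2 ≈ 4856.5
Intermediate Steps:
O(c) = 3/2 - 7*c/2 (O(c) = -(7*c - 3)/2 = -(-3 + 7*c)/2 = 3/2 - 7*c/2)
O(210) - 1*(-5590) = (3/2 - 7/2*210) - 1*(-5590) = (3/2 - 735) + 5590 = -1467/2 + 5590 = 9713/2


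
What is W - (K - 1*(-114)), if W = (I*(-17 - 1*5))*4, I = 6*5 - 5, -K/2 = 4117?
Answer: 5920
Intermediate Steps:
K = -8234 (K = -2*4117 = -8234)
I = 25 (I = 30 - 5 = 25)
W = -2200 (W = (25*(-17 - 1*5))*4 = (25*(-17 - 5))*4 = (25*(-22))*4 = -550*4 = -2200)
W - (K - 1*(-114)) = -2200 - (-8234 - 1*(-114)) = -2200 - (-8234 + 114) = -2200 - 1*(-8120) = -2200 + 8120 = 5920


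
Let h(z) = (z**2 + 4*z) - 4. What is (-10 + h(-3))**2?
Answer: 289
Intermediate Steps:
h(z) = -4 + z**2 + 4*z
(-10 + h(-3))**2 = (-10 + (-4 + (-3)**2 + 4*(-3)))**2 = (-10 + (-4 + 9 - 12))**2 = (-10 - 7)**2 = (-17)**2 = 289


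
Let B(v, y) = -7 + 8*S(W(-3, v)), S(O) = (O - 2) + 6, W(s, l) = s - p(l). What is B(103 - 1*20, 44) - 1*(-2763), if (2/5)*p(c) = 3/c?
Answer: 229352/83 ≈ 2763.3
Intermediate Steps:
p(c) = 15/(2*c) (p(c) = 5*(3/c)/2 = 15/(2*c))
W(s, l) = s - 15/(2*l)
S(O) = 4 + O (S(O) = (-2 + O) + 6 = 4 + O)
B(v, y) = 1 - 60/v (B(v, y) = -7 + 8*(4 + (-3 - 15/(2*v))) = -7 + 8*(1 - 15/(2*v)) = -7 + (8 - 60/v) = 1 - 60/v)
B(103 - 1*20, 44) - 1*(-2763) = (-60 + (103 - 1*20))/(103 - 1*20) - 1*(-2763) = (-60 + (103 - 20))/(103 - 20) + 2763 = (-60 + 83)/83 + 2763 = (1/83)*23 + 2763 = 23/83 + 2763 = 229352/83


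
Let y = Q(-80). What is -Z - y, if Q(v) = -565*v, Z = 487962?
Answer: -533162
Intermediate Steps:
y = 45200 (y = -565*(-80) = 45200)
-Z - y = -1*487962 - 1*45200 = -487962 - 45200 = -533162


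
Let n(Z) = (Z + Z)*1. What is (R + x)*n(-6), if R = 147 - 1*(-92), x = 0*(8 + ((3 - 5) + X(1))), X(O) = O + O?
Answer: -2868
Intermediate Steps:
X(O) = 2*O
n(Z) = 2*Z (n(Z) = (2*Z)*1 = 2*Z)
x = 0 (x = 0*(8 + ((3 - 5) + 2*1)) = 0*(8 + (-2 + 2)) = 0*(8 + 0) = 0*8 = 0)
R = 239 (R = 147 + 92 = 239)
(R + x)*n(-6) = (239 + 0)*(2*(-6)) = 239*(-12) = -2868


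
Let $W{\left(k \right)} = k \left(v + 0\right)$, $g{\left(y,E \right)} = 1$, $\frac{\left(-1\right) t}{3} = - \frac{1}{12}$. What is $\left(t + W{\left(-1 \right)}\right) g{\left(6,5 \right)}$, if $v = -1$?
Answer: $\frac{5}{4} \approx 1.25$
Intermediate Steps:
$t = \frac{1}{4}$ ($t = - 3 \left(- \frac{1}{12}\right) = - 3 \left(\left(-1\right) \frac{1}{12}\right) = \left(-3\right) \left(- \frac{1}{12}\right) = \frac{1}{4} \approx 0.25$)
$W{\left(k \right)} = - k$ ($W{\left(k \right)} = k \left(-1 + 0\right) = k \left(-1\right) = - k$)
$\left(t + W{\left(-1 \right)}\right) g{\left(6,5 \right)} = \left(\frac{1}{4} - -1\right) 1 = \left(\frac{1}{4} + 1\right) 1 = \frac{5}{4} \cdot 1 = \frac{5}{4}$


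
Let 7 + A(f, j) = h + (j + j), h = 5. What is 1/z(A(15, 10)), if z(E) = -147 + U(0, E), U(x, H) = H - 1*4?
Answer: -1/133 ≈ -0.0075188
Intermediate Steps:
U(x, H) = -4 + H (U(x, H) = H - 4 = -4 + H)
A(f, j) = -2 + 2*j (A(f, j) = -7 + (5 + (j + j)) = -7 + (5 + 2*j) = -2 + 2*j)
z(E) = -151 + E (z(E) = -147 + (-4 + E) = -151 + E)
1/z(A(15, 10)) = 1/(-151 + (-2 + 2*10)) = 1/(-151 + (-2 + 20)) = 1/(-151 + 18) = 1/(-133) = -1/133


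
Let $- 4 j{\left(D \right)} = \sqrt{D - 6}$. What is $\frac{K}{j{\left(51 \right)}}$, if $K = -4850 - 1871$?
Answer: $\frac{26884 \sqrt{5}}{15} \approx 4007.6$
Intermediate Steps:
$j{\left(D \right)} = - \frac{\sqrt{-6 + D}}{4}$ ($j{\left(D \right)} = - \frac{\sqrt{D - 6}}{4} = - \frac{\sqrt{-6 + D}}{4}$)
$K = -6721$
$\frac{K}{j{\left(51 \right)}} = - \frac{6721}{\left(- \frac{1}{4}\right) \sqrt{-6 + 51}} = - \frac{6721}{\left(- \frac{1}{4}\right) \sqrt{45}} = - \frac{6721}{\left(- \frac{1}{4}\right) 3 \sqrt{5}} = - \frac{6721}{\left(- \frac{3}{4}\right) \sqrt{5}} = - 6721 \left(- \frac{4 \sqrt{5}}{15}\right) = \frac{26884 \sqrt{5}}{15}$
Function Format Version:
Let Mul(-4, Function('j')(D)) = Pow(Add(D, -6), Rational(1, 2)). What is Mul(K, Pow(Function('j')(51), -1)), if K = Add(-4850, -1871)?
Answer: Mul(Rational(26884, 15), Pow(5, Rational(1, 2))) ≈ 4007.6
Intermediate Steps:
Function('j')(D) = Mul(Rational(-1, 4), Pow(Add(-6, D), Rational(1, 2))) (Function('j')(D) = Mul(Rational(-1, 4), Pow(Add(D, -6), Rational(1, 2))) = Mul(Rational(-1, 4), Pow(Add(-6, D), Rational(1, 2))))
K = -6721
Mul(K, Pow(Function('j')(51), -1)) = Mul(-6721, Pow(Mul(Rational(-1, 4), Pow(Add(-6, 51), Rational(1, 2))), -1)) = Mul(-6721, Pow(Mul(Rational(-1, 4), Pow(45, Rational(1, 2))), -1)) = Mul(-6721, Pow(Mul(Rational(-1, 4), Mul(3, Pow(5, Rational(1, 2)))), -1)) = Mul(-6721, Pow(Mul(Rational(-3, 4), Pow(5, Rational(1, 2))), -1)) = Mul(-6721, Mul(Rational(-4, 15), Pow(5, Rational(1, 2)))) = Mul(Rational(26884, 15), Pow(5, Rational(1, 2)))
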